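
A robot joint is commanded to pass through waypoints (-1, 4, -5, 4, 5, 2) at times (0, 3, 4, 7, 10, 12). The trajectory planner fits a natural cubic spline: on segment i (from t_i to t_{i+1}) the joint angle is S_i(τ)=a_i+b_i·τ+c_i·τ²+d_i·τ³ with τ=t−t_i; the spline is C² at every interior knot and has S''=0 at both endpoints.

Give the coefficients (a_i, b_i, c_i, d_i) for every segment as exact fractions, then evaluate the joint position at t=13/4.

Δ: Δ0=5/3, Δ1=-9, Δ2=3, Δ3=1/3, Δ4=-3/2
row 1: diag=8, rhs=-64; c'=1/8, d'=-8
row 2: denom=8−1·1/8=63/8; d'=(72−1·-8)/(63/8)=640/63
row 3: denom=12−3·8/21=76/7; d'=(-16−3·640/63)/(76/7)=-244/57
row 4: denom=10−3·21/76=697/76; d'=(-11−3·-244/57)/(697/76)=140/697
back: M4=140/697
back: M3=-244/57−21/76·140/697=-9067/2091
back: M2=640/63−8/21·-9067/2091=8232/697
back: M1=-8−1/8·8232/697=-6605/697
M: M0=0, M1=-6605/697, M2=8232/697, M3=-9067/2091, M4=140/697, M5=0
seg 0: a=-1, c=M0/2=0, d=(M1−M0)/(6·3)=-6605/12546, b=Δ0−h0·(2M0+M1)/6=26785/4182
seg 1: a=4, c=M1/2=-6605/1394, d=(M2−M1)/(6·1)=14837/4182, b=Δ1−h1·(2M1+M2)/6=-16330/2091
seg 2: a=-5, c=M2/2=4116/697, d=(M3−M2)/(6·3)=-33763/37638, b=Δ2−h2·(2M2+M3)/6=-27779/4182
seg 3: a=4, c=M3/2=-9067/4182, d=(M4−M3)/(6·3)=9487/37638, b=Δ3−h3·(2M3+M4)/6=562/123
seg 4: a=5, c=M4/2=70/697, d=(M5−M4)/(6·2)=-35/2091, b=Δ4−h4·(2M4+M5)/6=-6833/4182
t_q=13/4 → seg 1, τ=1/4; S=4+-16330/2091·τ+-6605/1394·τ²+14837/4182·τ³=161203/89216

  seg 0: a=-1 b=26785/4182 c=0 d=-6605/12546
  seg 1: a=4 b=-16330/2091 c=-6605/1394 d=14837/4182
  seg 2: a=-5 b=-27779/4182 c=4116/697 d=-33763/37638
  seg 3: a=4 b=562/123 c=-9067/4182 d=9487/37638
  seg 4: a=5 b=-6833/4182 c=70/697 d=-35/2091
S(13/4) = 161203/89216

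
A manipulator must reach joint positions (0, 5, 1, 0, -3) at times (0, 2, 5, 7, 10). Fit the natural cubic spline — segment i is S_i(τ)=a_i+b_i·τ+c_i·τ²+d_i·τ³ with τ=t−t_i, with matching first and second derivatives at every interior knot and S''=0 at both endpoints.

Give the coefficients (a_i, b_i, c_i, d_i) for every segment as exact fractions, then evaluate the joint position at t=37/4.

Δ: Δ0=5/2, Δ1=-4/3, Δ2=-1/2, Δ3=-1
row 1: diag=10, rhs=-23; c'=3/10, d'=-23/10
row 2: denom=10−3·3/10=91/10; d'=(5−3·-23/10)/(91/10)=17/13
row 3: denom=10−2·20/91=870/91; d'=(-3−2·17/13)/(870/91)=-511/870
back: M3=-511/870
back: M2=17/13−20/91·-511/870=125/87
back: M1=-23/10−3/10·125/87=-396/145
M: M0=0, M1=-396/145, M2=125/87, M3=-511/870, M4=0
seg 0: a=0, c=M0/2=0, d=(M1−M0)/(6·2)=-33/145, b=Δ0−h0·(2M0+M1)/6=989/290
seg 1: a=5, c=M1/2=-198/145, d=(M2−M1)/(6·3)=1813/7830, b=Δ1−h1·(2M1+M2)/6=197/290
seg 2: a=1, c=M2/2=125/174, d=(M3−M2)/(6·2)=-587/3480, b=Δ2−h2·(2M2+M3)/6=-183/145
seg 3: a=0, c=M3/2=-511/1740, d=(M4−M3)/(6·3)=511/15660, b=Δ3−h3·(2M3+M4)/6=-359/870
t_q=37/4 → seg 3, τ=9/4; S=0+-359/870·τ+-511/1740·τ²+511/15660·τ³=-15171/7424

  seg 0: a=0 b=989/290 c=0 d=-33/145
  seg 1: a=5 b=197/290 c=-198/145 d=1813/7830
  seg 2: a=1 b=-183/145 c=125/174 d=-587/3480
  seg 3: a=0 b=-359/870 c=-511/1740 d=511/15660
S(37/4) = -15171/7424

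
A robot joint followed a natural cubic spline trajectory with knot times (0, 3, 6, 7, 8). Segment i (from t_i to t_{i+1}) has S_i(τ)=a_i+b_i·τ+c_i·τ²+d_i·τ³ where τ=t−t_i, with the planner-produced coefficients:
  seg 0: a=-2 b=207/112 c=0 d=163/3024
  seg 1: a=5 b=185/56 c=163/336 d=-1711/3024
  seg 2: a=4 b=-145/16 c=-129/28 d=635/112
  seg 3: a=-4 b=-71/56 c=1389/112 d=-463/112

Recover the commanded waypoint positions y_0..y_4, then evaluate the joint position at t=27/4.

y_0 = S_0(0) = a_0 = -2
y_1 = S_1(0) = a_1 = 5
y_2 = S_2(0) = a_2 = 4
y_3 = S_3(0) = a_3 = -4
y_4 = S_3(1) = 3
t_q=27/4 is in segment 2 (τ=3/4); S_2(τ)=-21479/7168

y_0=-2 y_1=5 y_2=4 y_3=-4 y_4=3
S(27/4) = -21479/7168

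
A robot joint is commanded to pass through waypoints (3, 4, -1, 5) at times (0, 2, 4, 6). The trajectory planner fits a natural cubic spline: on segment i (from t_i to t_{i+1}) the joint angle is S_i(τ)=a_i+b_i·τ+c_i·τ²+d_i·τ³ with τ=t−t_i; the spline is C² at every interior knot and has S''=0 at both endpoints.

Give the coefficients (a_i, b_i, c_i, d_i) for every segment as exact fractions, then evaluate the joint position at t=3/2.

  seg 0: a=3 b=5/3 c=0 d=-7/24
  seg 1: a=4 b=-11/6 c=-7/4 d=17/24
  seg 2: a=-1 b=-1/3 c=5/2 d=-5/12
S(3/2) = 289/64

Δ: Δ0=1/2, Δ1=-5/2, Δ2=3
row 1: diag=8, rhs=-18; c'=1/4, d'=-9/4
row 2: denom=8−2·1/4=15/2; d'=(33−2·-9/4)/(15/2)=5
back: M2=5
back: M1=-9/4−1/4·5=-7/2
M: M0=0, M1=-7/2, M2=5, M3=0
seg 0: a=3, c=M0/2=0, d=(M1−M0)/(6·2)=-7/24, b=Δ0−h0·(2M0+M1)/6=5/3
seg 1: a=4, c=M1/2=-7/4, d=(M2−M1)/(6·2)=17/24, b=Δ1−h1·(2M1+M2)/6=-11/6
seg 2: a=-1, c=M2/2=5/2, d=(M3−M2)/(6·2)=-5/12, b=Δ2−h2·(2M2+M3)/6=-1/3
t_q=3/2 → seg 0, τ=3/2; S=3+5/3·τ+0·τ²+-7/24·τ³=289/64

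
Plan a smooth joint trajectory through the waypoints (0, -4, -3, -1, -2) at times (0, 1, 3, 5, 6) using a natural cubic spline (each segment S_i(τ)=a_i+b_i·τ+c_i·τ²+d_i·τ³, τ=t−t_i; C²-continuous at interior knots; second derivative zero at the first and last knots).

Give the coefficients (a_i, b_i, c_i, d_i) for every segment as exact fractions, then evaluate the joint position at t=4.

Δ: Δ0=-4, Δ1=1/2, Δ2=1, Δ3=-1
row 1: diag=6, rhs=27; c'=1/3, d'=9/2
row 2: denom=8−2·1/3=22/3; d'=(3−2·9/2)/(22/3)=-9/11
row 3: denom=6−2·3/11=60/11; d'=(-12−2·-9/11)/(60/11)=-19/10
back: M3=-19/10
back: M2=-9/11−3/11·-19/10=-3/10
back: M1=9/2−1/3·-3/10=23/5
M: M0=0, M1=23/5, M2=-3/10, M3=-19/10, M4=0
seg 0: a=0, c=M0/2=0, d=(M1−M0)/(6·1)=23/30, b=Δ0−h0·(2M0+M1)/6=-143/30
seg 1: a=-4, c=M1/2=23/10, d=(M2−M1)/(6·2)=-49/120, b=Δ1−h1·(2M1+M2)/6=-37/15
seg 2: a=-3, c=M2/2=-3/20, d=(M3−M2)/(6·2)=-2/15, b=Δ2−h2·(2M2+M3)/6=11/6
seg 3: a=-1, c=M3/2=-19/20, d=(M4−M3)/(6·1)=19/60, b=Δ3−h3·(2M3+M4)/6=-11/30
t_q=4 → seg 2, τ=1; S=-3+11/6·τ+-3/20·τ²+-2/15·τ³=-29/20

  seg 0: a=0 b=-143/30 c=0 d=23/30
  seg 1: a=-4 b=-37/15 c=23/10 d=-49/120
  seg 2: a=-3 b=11/6 c=-3/20 d=-2/15
  seg 3: a=-1 b=-11/30 c=-19/20 d=19/60
S(4) = -29/20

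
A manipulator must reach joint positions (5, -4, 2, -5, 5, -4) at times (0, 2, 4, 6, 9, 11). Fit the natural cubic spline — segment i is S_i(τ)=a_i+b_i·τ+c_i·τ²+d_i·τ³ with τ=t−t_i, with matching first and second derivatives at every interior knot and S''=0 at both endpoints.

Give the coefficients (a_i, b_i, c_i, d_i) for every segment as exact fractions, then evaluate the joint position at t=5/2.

  seg 0: a=5 b=-27413/3855 c=0 d=20131/30840
  seg 1: a=-4 b=5567/7710 c=20131/5140 d=-4283/3084
  seg 2: a=2 b=-2137/7710 c=-22699/5140 d=43249/30840
  seg 3: a=-5 b=-4292/3855 c=2055/514 d=-19397/23130
  seg 4: a=5 b=1793/7710 c=-4561/1285 d=4561/7710
S(5/2) = -116511/41120

Δ: Δ0=-9/2, Δ1=3, Δ2=-7/2, Δ3=10/3, Δ4=-9/2
row 1: diag=8, rhs=45; c'=1/4, d'=45/8
row 2: denom=8−2·1/4=15/2; d'=(-39−2·45/8)/(15/2)=-67/10
row 3: denom=10−2·4/15=142/15; d'=(41−2·-67/10)/(142/15)=408/71
row 4: denom=10−3·45/142=1285/142; d'=(-47−3·408/71)/(1285/142)=-9122/1285
back: M4=-9122/1285
back: M3=408/71−45/142·-9122/1285=2055/257
back: M2=-67/10−4/15·2055/257=-22699/2570
back: M1=45/8−1/4·-22699/2570=20131/2570
M: M0=0, M1=20131/2570, M2=-22699/2570, M3=2055/257, M4=-9122/1285, M5=0
seg 0: a=5, c=M0/2=0, d=(M1−M0)/(6·2)=20131/30840, b=Δ0−h0·(2M0+M1)/6=-27413/3855
seg 1: a=-4, c=M1/2=20131/5140, d=(M2−M1)/(6·2)=-4283/3084, b=Δ1−h1·(2M1+M2)/6=5567/7710
seg 2: a=2, c=M2/2=-22699/5140, d=(M3−M2)/(6·2)=43249/30840, b=Δ2−h2·(2M2+M3)/6=-2137/7710
seg 3: a=-5, c=M3/2=2055/514, d=(M4−M3)/(6·3)=-19397/23130, b=Δ3−h3·(2M3+M4)/6=-4292/3855
seg 4: a=5, c=M4/2=-4561/1285, d=(M5−M4)/(6·2)=4561/7710, b=Δ4−h4·(2M4+M5)/6=1793/7710
t_q=5/2 → seg 1, τ=1/2; S=-4+5567/7710·τ+20131/5140·τ²+-4283/3084·τ³=-116511/41120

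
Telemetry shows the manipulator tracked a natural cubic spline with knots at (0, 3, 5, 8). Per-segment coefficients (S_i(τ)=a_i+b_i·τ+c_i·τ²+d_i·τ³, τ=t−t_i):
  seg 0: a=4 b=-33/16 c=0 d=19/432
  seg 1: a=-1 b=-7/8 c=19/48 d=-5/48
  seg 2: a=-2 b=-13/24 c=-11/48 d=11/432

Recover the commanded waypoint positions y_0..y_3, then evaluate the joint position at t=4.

y_0 = S_0(0) = a_0 = 4
y_1 = S_1(0) = a_1 = -1
y_2 = S_2(0) = a_2 = -2
y_3 = S_2(3) = -5
t_q=4 is in segment 1 (τ=1); S_1(τ)=-19/12

y_0=4 y_1=-1 y_2=-2 y_3=-5
S(4) = -19/12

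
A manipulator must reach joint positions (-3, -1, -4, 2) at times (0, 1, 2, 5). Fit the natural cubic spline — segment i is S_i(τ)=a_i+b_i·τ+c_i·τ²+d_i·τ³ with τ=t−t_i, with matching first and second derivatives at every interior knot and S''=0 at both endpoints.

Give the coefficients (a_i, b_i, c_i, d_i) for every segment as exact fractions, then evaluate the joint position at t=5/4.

  seg 0: a=-3 b=107/31 c=0 d=-45/31
  seg 1: a=-1 b=-28/31 c=-135/31 d=70/31
  seg 2: a=-4 b=-88/31 c=75/31 d=-25/93
S(5/4) = -1451/992

Δ: Δ0=2, Δ1=-3, Δ2=2
row 1: diag=4, rhs=-30; c'=1/4, d'=-15/2
row 2: denom=8−1·1/4=31/4; d'=(30−1·-15/2)/(31/4)=150/31
back: M2=150/31
back: M1=-15/2−1/4·150/31=-270/31
M: M0=0, M1=-270/31, M2=150/31, M3=0
seg 0: a=-3, c=M0/2=0, d=(M1−M0)/(6·1)=-45/31, b=Δ0−h0·(2M0+M1)/6=107/31
seg 1: a=-1, c=M1/2=-135/31, d=(M2−M1)/(6·1)=70/31, b=Δ1−h1·(2M1+M2)/6=-28/31
seg 2: a=-4, c=M2/2=75/31, d=(M3−M2)/(6·3)=-25/93, b=Δ2−h2·(2M2+M3)/6=-88/31
t_q=5/4 → seg 1, τ=1/4; S=-1+-28/31·τ+-135/31·τ²+70/31·τ³=-1451/992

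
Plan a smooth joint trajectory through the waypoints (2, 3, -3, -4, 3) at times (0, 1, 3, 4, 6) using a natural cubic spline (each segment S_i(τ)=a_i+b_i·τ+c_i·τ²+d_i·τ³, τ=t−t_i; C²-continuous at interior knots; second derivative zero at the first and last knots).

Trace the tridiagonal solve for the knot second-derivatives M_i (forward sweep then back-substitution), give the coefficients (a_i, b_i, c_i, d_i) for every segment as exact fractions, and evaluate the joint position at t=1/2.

Δ: Δ0=1, Δ1=-3, Δ2=-1, Δ3=7/2
row 1: diag=6, rhs=-24; c'=1/3, d'=-4
row 2: denom=6−2·1/3=16/3; d'=(12−2·-4)/(16/3)=15/4
row 3: denom=6−1·3/16=93/16; d'=(27−1·15/4)/(93/16)=4
back: M3=4
back: M2=15/4−3/16·4=3
back: M1=-4−1/3·3=-5
M: M0=0, M1=-5, M2=3, M3=4, M4=0
seg 0: a=2, c=M0/2=0, d=(M1−M0)/(6·1)=-5/6, b=Δ0−h0·(2M0+M1)/6=11/6
seg 1: a=3, c=M1/2=-5/2, d=(M2−M1)/(6·2)=2/3, b=Δ1−h1·(2M1+M2)/6=-2/3
seg 2: a=-3, c=M2/2=3/2, d=(M3−M2)/(6·1)=1/6, b=Δ2−h2·(2M2+M3)/6=-8/3
seg 3: a=-4, c=M3/2=2, d=(M4−M3)/(6·2)=-1/3, b=Δ3−h3·(2M3+M4)/6=5/6
t_q=1/2 → seg 0, τ=1/2; S=2+11/6·τ+0·τ²+-5/6·τ³=45/16

  seg 0: a=2 b=11/6 c=0 d=-5/6
  seg 1: a=3 b=-2/3 c=-5/2 d=2/3
  seg 2: a=-3 b=-8/3 c=3/2 d=1/6
  seg 3: a=-4 b=5/6 c=2 d=-1/3
S(1/2) = 45/16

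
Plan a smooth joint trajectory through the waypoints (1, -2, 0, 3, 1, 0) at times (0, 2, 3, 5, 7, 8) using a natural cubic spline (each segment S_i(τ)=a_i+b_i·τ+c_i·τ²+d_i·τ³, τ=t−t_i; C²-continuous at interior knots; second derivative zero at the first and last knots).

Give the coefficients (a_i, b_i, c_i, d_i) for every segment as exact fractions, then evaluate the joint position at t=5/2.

Δ: Δ0=-3/2, Δ1=2, Δ2=3/2, Δ3=-1, Δ4=-1
row 1: diag=6, rhs=21; c'=1/6, d'=7/2
row 2: denom=6−1·1/6=35/6; d'=(-3−1·7/2)/(35/6)=-39/35
row 3: denom=8−2·12/35=256/35; d'=(-15−2·-39/35)/(256/35)=-447/256
row 4: denom=6−2·35/128=349/64; d'=(0−2·-447/256)/(349/64)=447/698
back: M4=447/698
back: M3=-447/256−35/128·447/698=-1341/698
back: M2=-39/35−12/35·-1341/698=-159/349
back: M1=7/2−1/6·-159/349=1248/349
M: M0=0, M1=1248/349, M2=-159/349, M3=-1341/698, M4=447/698, M5=0
seg 0: a=1, c=M0/2=0, d=(M1−M0)/(6·2)=104/349, b=Δ0−h0·(2M0+M1)/6=-1879/698
seg 1: a=-2, c=M1/2=624/349, d=(M2−M1)/(6·1)=-469/698, b=Δ1−h1·(2M1+M2)/6=617/698
seg 2: a=0, c=M2/2=-159/698, d=(M3−M2)/(6·2)=-341/2792, b=Δ2−h2·(2M2+M3)/6=853/349
seg 3: a=3, c=M3/2=-1341/1396, d=(M4−M3)/(6·2)=149/698, b=Δ3−h3·(2M3+M4)/6=47/698
seg 4: a=1, c=M4/2=447/1396, d=(M5−M4)/(6·1)=-149/1396, b=Δ4−h4·(2M4+M5)/6=-847/698
t_q=5/2 → seg 1, τ=1/2; S=-2+617/698·τ+624/349·τ²+-469/698·τ³=-6673/5584

  seg 0: a=1 b=-1879/698 c=0 d=104/349
  seg 1: a=-2 b=617/698 c=624/349 d=-469/698
  seg 2: a=0 b=853/349 c=-159/698 d=-341/2792
  seg 3: a=3 b=47/698 c=-1341/1396 d=149/698
  seg 4: a=1 b=-847/698 c=447/1396 d=-149/1396
S(5/2) = -6673/5584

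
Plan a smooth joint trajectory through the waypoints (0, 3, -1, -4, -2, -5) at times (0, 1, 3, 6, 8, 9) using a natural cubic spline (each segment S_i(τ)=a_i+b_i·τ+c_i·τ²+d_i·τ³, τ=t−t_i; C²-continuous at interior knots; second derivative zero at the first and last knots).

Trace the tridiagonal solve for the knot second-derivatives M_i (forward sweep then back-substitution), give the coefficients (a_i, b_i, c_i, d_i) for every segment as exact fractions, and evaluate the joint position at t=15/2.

  seg 0: a=0 b=5479/1406 c=0 d=-1261/1406
  seg 1: a=3 b=848/703 c=-3783/1406 d=1529/2812
  seg 2: a=-1 b=-2131/703 c=402/703 d=2/57
  seg 3: a=-4 b=947/703 c=624/703 d=-373/703
  seg 4: a=-2 b=-1033/703 c=-1614/703 d=538/703
S(15/2) = -9971/5624

Δ: Δ0=3, Δ1=-2, Δ2=-1, Δ3=1, Δ4=-3
row 1: diag=6, rhs=-30; c'=1/3, d'=-5
row 2: denom=10−2·1/3=28/3; d'=(6−2·-5)/(28/3)=12/7
row 3: denom=10−3·9/28=253/28; d'=(12−3·12/7)/(253/28)=192/253
row 4: denom=6−2·56/253=1406/253; d'=(-24−2·192/253)/(1406/253)=-3228/703
back: M4=-3228/703
back: M3=192/253−56/253·-3228/703=1248/703
back: M2=12/7−9/28·1248/703=804/703
back: M1=-5−1/3·804/703=-3783/703
M: M0=0, M1=-3783/703, M2=804/703, M3=1248/703, M4=-3228/703, M5=0
seg 0: a=0, c=M0/2=0, d=(M1−M0)/(6·1)=-1261/1406, b=Δ0−h0·(2M0+M1)/6=5479/1406
seg 1: a=3, c=M1/2=-3783/1406, d=(M2−M1)/(6·2)=1529/2812, b=Δ1−h1·(2M1+M2)/6=848/703
seg 2: a=-1, c=M2/2=402/703, d=(M3−M2)/(6·3)=2/57, b=Δ2−h2·(2M2+M3)/6=-2131/703
seg 3: a=-4, c=M3/2=624/703, d=(M4−M3)/(6·2)=-373/703, b=Δ3−h3·(2M3+M4)/6=947/703
seg 4: a=-2, c=M4/2=-1614/703, d=(M5−M4)/(6·1)=538/703, b=Δ4−h4·(2M4+M5)/6=-1033/703
t_q=15/2 → seg 3, τ=3/2; S=-4+947/703·τ+624/703·τ²+-373/703·τ³=-9971/5624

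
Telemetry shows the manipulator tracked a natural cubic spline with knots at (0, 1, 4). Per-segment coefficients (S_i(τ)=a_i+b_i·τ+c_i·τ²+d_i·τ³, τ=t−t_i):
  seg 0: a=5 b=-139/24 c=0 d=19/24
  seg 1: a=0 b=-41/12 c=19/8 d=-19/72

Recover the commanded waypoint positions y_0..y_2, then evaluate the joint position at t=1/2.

y_0=5 y_1=0 y_2=4
S(1/2) = 141/64

y_0 = S_0(0) = a_0 = 5
y_1 = S_1(0) = a_1 = 0
y_2 = S_1(3) = 4
t_q=1/2 is in segment 0 (τ=1/2); S_0(τ)=141/64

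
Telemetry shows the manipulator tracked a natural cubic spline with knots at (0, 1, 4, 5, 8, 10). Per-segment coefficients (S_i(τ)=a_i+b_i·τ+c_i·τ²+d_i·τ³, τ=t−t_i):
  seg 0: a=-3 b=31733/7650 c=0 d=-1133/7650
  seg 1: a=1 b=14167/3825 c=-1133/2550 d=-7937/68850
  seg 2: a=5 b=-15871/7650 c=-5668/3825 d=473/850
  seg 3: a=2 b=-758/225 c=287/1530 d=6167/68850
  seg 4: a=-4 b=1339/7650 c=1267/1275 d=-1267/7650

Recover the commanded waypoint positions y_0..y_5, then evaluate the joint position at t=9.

y_0=-3 y_1=1 y_2=5 y_3=2 y_4=-4 y_5=-1
S(9) = -3821/1275

y_0 = S_0(0) = a_0 = -3
y_1 = S_1(0) = a_1 = 1
y_2 = S_2(0) = a_2 = 5
y_3 = S_3(0) = a_3 = 2
y_4 = S_4(0) = a_4 = -4
y_5 = S_4(2) = -1
t_q=9 is in segment 4 (τ=1); S_4(τ)=-3821/1275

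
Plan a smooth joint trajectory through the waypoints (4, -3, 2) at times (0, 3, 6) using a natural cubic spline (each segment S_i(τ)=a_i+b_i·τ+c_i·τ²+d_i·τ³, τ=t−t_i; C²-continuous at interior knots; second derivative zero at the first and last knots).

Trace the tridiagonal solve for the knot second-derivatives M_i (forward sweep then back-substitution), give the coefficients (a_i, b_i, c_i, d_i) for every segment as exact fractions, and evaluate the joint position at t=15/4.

  seg 0: a=4 b=-10/3 c=0 d=1/9
  seg 1: a=-3 b=-1/3 c=1 d=-1/9
S(15/4) = -175/64

Δ: Δ0=-7/3, Δ1=5/3
row 1: diag=12, rhs=24; c'=1/4, d'=2
back: M1=2
M: M0=0, M1=2, M2=0
seg 0: a=4, c=M0/2=0, d=(M1−M0)/(6·3)=1/9, b=Δ0−h0·(2M0+M1)/6=-10/3
seg 1: a=-3, c=M1/2=1, d=(M2−M1)/(6·3)=-1/9, b=Δ1−h1·(2M1+M2)/6=-1/3
t_q=15/4 → seg 1, τ=3/4; S=-3+-1/3·τ+1·τ²+-1/9·τ³=-175/64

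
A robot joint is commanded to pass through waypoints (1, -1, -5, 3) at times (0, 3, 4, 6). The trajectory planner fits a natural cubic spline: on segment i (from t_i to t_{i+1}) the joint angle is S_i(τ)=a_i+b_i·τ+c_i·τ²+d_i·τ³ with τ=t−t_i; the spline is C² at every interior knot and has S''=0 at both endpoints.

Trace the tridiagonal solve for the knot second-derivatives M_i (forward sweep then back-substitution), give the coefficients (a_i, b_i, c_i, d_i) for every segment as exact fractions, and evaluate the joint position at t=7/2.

Δ: Δ0=-2/3, Δ1=-4, Δ2=4
row 1: diag=8, rhs=-20; c'=1/8, d'=-5/2
row 2: denom=6−1·1/8=47/8; d'=(48−1·-5/2)/(47/8)=404/47
back: M2=404/47
back: M1=-5/2−1/8·404/47=-168/47
M: M0=0, M1=-168/47, M2=404/47, M3=0
seg 0: a=1, c=M0/2=0, d=(M1−M0)/(6·3)=-28/141, b=Δ0−h0·(2M0+M1)/6=158/141
seg 1: a=-1, c=M1/2=-84/47, d=(M2−M1)/(6·1)=286/141, b=Δ1−h1·(2M1+M2)/6=-598/141
seg 2: a=-5, c=M2/2=202/47, d=(M3−M2)/(6·2)=-101/141, b=Δ2−h2·(2M2+M3)/6=-244/141
t_q=7/2 → seg 1, τ=1/2; S=-1+-598/141·τ+-84/47·τ²+286/141·τ³=-623/188

  seg 0: a=1 b=158/141 c=0 d=-28/141
  seg 1: a=-1 b=-598/141 c=-84/47 d=286/141
  seg 2: a=-5 b=-244/141 c=202/47 d=-101/141
S(7/2) = -623/188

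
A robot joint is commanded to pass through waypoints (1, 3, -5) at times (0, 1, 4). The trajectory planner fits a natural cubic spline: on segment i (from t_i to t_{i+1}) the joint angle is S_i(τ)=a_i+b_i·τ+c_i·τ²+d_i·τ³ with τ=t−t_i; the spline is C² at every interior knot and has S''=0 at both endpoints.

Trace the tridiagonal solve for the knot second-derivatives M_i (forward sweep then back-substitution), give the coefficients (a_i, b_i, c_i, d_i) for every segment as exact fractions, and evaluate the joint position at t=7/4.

Δ: Δ0=2, Δ1=-8/3
row 1: diag=8, rhs=-28; c'=3/8, d'=-7/2
back: M1=-7/2
M: M0=0, M1=-7/2, M2=0
seg 0: a=1, c=M0/2=0, d=(M1−M0)/(6·1)=-7/12, b=Δ0−h0·(2M0+M1)/6=31/12
seg 1: a=3, c=M1/2=-7/4, d=(M2−M1)/(6·3)=7/36, b=Δ1−h1·(2M1+M2)/6=5/6
t_q=7/4 → seg 1, τ=3/4; S=3+5/6·τ+-7/4·τ²+7/36·τ³=697/256

  seg 0: a=1 b=31/12 c=0 d=-7/12
  seg 1: a=3 b=5/6 c=-7/4 d=7/36
S(7/4) = 697/256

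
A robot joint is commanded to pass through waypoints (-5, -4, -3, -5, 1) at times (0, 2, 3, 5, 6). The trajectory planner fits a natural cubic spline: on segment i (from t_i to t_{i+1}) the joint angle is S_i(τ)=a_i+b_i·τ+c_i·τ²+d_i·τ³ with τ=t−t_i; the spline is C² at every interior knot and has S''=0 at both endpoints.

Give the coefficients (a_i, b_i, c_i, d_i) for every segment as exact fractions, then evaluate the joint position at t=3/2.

Δ: Δ0=1/2, Δ1=1, Δ2=-1, Δ3=6
row 1: diag=6, rhs=3; c'=1/6, d'=1/2
row 2: denom=6−1·1/6=35/6; d'=(-12−1·1/2)/(35/6)=-15/7
row 3: denom=6−2·12/35=186/35; d'=(42−2·-15/7)/(186/35)=270/31
back: M3=270/31
back: M2=-15/7−12/35·270/31=-159/31
back: M1=1/2−1/6·-159/31=42/31
M: M0=0, M1=42/31, M2=-159/31, M3=270/31, M4=0
seg 0: a=-5, c=M0/2=0, d=(M1−M0)/(6·2)=7/62, b=Δ0−h0·(2M0+M1)/6=3/62
seg 1: a=-4, c=M1/2=21/31, d=(M2−M1)/(6·1)=-67/62, b=Δ1−h1·(2M1+M2)/6=87/62
seg 2: a=-3, c=M2/2=-159/62, d=(M3−M2)/(6·2)=143/124, b=Δ2−h2·(2M2+M3)/6=-15/31
seg 3: a=-5, c=M3/2=135/31, d=(M4−M3)/(6·1)=-45/31, b=Δ3−h3·(2M3+M4)/6=96/31
t_q=3/2 → seg 0, τ=3/2; S=-5+3/62·τ+0·τ²+7/62·τ³=-2255/496

  seg 0: a=-5 b=3/62 c=0 d=7/62
  seg 1: a=-4 b=87/62 c=21/31 d=-67/62
  seg 2: a=-3 b=-15/31 c=-159/62 d=143/124
  seg 3: a=-5 b=96/31 c=135/31 d=-45/31
S(3/2) = -2255/496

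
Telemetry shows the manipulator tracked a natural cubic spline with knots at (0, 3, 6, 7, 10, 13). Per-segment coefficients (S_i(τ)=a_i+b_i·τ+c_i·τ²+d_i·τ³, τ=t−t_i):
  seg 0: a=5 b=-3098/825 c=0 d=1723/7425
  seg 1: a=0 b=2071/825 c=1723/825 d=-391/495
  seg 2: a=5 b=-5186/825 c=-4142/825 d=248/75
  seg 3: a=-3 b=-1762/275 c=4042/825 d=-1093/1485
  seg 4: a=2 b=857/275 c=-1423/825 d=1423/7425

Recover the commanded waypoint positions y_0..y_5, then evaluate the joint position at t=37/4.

y_0=5 y_1=0 y_2=5 y_3=-3 y_4=2 y_5=1
S(37/4) = -17547/17600

y_0 = S_0(0) = a_0 = 5
y_1 = S_1(0) = a_1 = 0
y_2 = S_2(0) = a_2 = 5
y_3 = S_3(0) = a_3 = -3
y_4 = S_4(0) = a_4 = 2
y_5 = S_4(3) = 1
t_q=37/4 is in segment 3 (τ=9/4); S_3(τ)=-17547/17600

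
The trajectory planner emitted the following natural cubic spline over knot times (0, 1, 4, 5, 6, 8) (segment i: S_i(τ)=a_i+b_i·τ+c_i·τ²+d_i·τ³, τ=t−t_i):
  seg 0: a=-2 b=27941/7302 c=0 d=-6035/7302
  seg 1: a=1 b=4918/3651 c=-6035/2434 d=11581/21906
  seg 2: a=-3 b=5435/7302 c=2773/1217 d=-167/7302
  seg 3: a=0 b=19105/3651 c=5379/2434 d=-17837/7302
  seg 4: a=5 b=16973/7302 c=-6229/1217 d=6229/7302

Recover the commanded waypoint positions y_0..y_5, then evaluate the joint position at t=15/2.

y_0 = S_0(0) = a_0 = -2
y_1 = S_1(0) = a_1 = 1
y_2 = S_2(0) = a_2 = -3
y_3 = S_3(0) = a_3 = 0
y_4 = S_4(0) = a_4 = 5
y_5 = S_4(2) = -4
t_q=15/2 is in segment 4 (τ=3/2); S_4(τ)=-2931/19472

y_0=-2 y_1=1 y_2=-3 y_3=0 y_4=5 y_5=-4
S(15/2) = -2931/19472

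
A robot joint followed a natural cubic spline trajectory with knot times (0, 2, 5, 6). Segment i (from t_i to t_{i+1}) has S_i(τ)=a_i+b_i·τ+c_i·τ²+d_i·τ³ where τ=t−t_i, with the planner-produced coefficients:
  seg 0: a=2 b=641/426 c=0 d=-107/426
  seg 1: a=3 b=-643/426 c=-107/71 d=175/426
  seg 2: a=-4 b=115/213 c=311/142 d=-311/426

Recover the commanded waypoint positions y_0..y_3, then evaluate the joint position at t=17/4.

y_0 = S_0(0) = a_0 = 2
y_1 = S_1(0) = a_1 = 3
y_2 = S_2(0) = a_2 = -4
y_3 = S_2(1) = -2
t_q=17/4 is in segment 1 (τ=9/4); S_1(τ)=-30411/9088

y_0=2 y_1=3 y_2=-4 y_3=-2
S(17/4) = -30411/9088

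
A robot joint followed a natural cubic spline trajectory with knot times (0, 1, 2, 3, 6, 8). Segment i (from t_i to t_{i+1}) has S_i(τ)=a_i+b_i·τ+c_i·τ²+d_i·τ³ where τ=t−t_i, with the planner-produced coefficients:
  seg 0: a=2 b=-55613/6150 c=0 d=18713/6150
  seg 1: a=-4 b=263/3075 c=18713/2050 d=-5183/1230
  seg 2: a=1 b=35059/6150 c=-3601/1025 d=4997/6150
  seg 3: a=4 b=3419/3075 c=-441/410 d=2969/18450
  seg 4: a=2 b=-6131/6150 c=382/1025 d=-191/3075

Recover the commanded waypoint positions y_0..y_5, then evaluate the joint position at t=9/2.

y_0 = S_0(0) = a_0 = 2
y_1 = S_1(0) = a_1 = -4
y_2 = S_2(0) = a_2 = 1
y_3 = S_3(0) = a_3 = 4
y_4 = S_4(0) = a_4 = 2
y_5 = S_4(2) = 1
t_q=9/2 is in segment 3 (τ=3/2); S_3(τ)=62169/16400

y_0=2 y_1=-4 y_2=1 y_3=4 y_4=2 y_5=1
S(9/2) = 62169/16400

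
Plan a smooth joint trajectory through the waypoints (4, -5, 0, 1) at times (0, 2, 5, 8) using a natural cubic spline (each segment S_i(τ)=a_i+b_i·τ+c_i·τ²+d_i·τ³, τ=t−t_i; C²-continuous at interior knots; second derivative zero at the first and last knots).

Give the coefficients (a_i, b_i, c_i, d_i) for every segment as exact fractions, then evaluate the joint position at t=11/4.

  seg 0: a=4 b=-437/74 c=0 d=13/37
  seg 1: a=-5 b=-125/74 c=78/37 d=-659/1998
  seg 2: a=0 b=76/37 c=-191/222 d=191/1998
S(11/4) = -24723/4736

Δ: Δ0=-9/2, Δ1=5/3, Δ2=1/3
row 1: diag=10, rhs=37; c'=3/10, d'=37/10
row 2: denom=12−3·3/10=111/10; d'=(-8−3·37/10)/(111/10)=-191/111
back: M2=-191/111
back: M1=37/10−3/10·-191/111=156/37
M: M0=0, M1=156/37, M2=-191/111, M3=0
seg 0: a=4, c=M0/2=0, d=(M1−M0)/(6·2)=13/37, b=Δ0−h0·(2M0+M1)/6=-437/74
seg 1: a=-5, c=M1/2=78/37, d=(M2−M1)/(6·3)=-659/1998, b=Δ1−h1·(2M1+M2)/6=-125/74
seg 2: a=0, c=M2/2=-191/222, d=(M3−M2)/(6·3)=191/1998, b=Δ2−h2·(2M2+M3)/6=76/37
t_q=11/4 → seg 1, τ=3/4; S=-5+-125/74·τ+78/37·τ²+-659/1998·τ³=-24723/4736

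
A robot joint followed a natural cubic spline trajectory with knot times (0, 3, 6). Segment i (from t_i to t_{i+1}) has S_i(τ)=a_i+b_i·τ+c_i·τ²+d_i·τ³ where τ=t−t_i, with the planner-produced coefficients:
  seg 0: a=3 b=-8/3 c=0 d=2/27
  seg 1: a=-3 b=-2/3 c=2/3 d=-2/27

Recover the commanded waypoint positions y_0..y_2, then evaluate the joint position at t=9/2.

y_0 = S_0(0) = a_0 = 3
y_1 = S_1(0) = a_1 = -3
y_2 = S_1(3) = -1
t_q=9/2 is in segment 1 (τ=3/2); S_1(τ)=-11/4

y_0=3 y_1=-3 y_2=-1
S(9/2) = -11/4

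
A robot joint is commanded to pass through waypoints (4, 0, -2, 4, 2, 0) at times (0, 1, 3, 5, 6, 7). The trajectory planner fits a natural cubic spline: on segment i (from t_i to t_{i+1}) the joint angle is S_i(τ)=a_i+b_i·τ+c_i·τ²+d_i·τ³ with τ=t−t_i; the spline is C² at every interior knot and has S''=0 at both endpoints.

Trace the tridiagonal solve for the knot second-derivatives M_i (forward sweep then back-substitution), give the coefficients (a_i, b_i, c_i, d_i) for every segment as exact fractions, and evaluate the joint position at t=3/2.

  seg 0: a=4 b=-976/229 c=0 d=60/229
  seg 1: a=0 b=-796/229 c=180/229 d=207/916
  seg 2: a=-2 b=545/229 c=981/458 d=-839/916
  seg 3: a=4 b=-10/229 c=-768/229 d=320/229
  seg 4: a=2 b=-586/229 c=192/229 d=-64/229
S(3/2) = -11089/7328

Δ: Δ0=-4, Δ1=-1, Δ2=3, Δ3=-2, Δ4=-2
row 1: diag=6, rhs=18; c'=1/3, d'=3
row 2: denom=8−2·1/3=22/3; d'=(24−2·3)/(22/3)=27/11
row 3: denom=6−2·3/11=60/11; d'=(-30−2·27/11)/(60/11)=-32/5
row 4: denom=4−1·11/60=229/60; d'=(0−1·-32/5)/(229/60)=384/229
back: M4=384/229
back: M3=-32/5−11/60·384/229=-1536/229
back: M2=27/11−3/11·-1536/229=981/229
back: M1=3−1/3·981/229=360/229
M: M0=0, M1=360/229, M2=981/229, M3=-1536/229, M4=384/229, M5=0
seg 0: a=4, c=M0/2=0, d=(M1−M0)/(6·1)=60/229, b=Δ0−h0·(2M0+M1)/6=-976/229
seg 1: a=0, c=M1/2=180/229, d=(M2−M1)/(6·2)=207/916, b=Δ1−h1·(2M1+M2)/6=-796/229
seg 2: a=-2, c=M2/2=981/458, d=(M3−M2)/(6·2)=-839/916, b=Δ2−h2·(2M2+M3)/6=545/229
seg 3: a=4, c=M3/2=-768/229, d=(M4−M3)/(6·1)=320/229, b=Δ3−h3·(2M3+M4)/6=-10/229
seg 4: a=2, c=M4/2=192/229, d=(M5−M4)/(6·1)=-64/229, b=Δ4−h4·(2M4+M5)/6=-586/229
t_q=3/2 → seg 1, τ=1/2; S=0+-796/229·τ+180/229·τ²+207/916·τ³=-11089/7328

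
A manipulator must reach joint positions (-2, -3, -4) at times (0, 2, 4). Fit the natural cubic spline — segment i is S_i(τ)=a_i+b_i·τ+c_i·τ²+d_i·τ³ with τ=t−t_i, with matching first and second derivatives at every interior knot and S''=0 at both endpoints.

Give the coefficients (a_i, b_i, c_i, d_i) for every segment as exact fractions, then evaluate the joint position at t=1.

Δ: Δ0=-1/2, Δ1=-1/2
row 1: diag=8, rhs=0; c'=1/4, d'=0
back: M1=0
M: M0=0, M1=0, M2=0
seg 0: a=-2, c=M0/2=0, d=(M1−M0)/(6·2)=0, b=Δ0−h0·(2M0+M1)/6=-1/2
seg 1: a=-3, c=M1/2=0, d=(M2−M1)/(6·2)=0, b=Δ1−h1·(2M1+M2)/6=-1/2
t_q=1 → seg 0, τ=1; S=-2+-1/2·τ+0·τ²+0·τ³=-5/2

  seg 0: a=-2 b=-1/2 c=0 d=0
  seg 1: a=-3 b=-1/2 c=0 d=0
S(1) = -5/2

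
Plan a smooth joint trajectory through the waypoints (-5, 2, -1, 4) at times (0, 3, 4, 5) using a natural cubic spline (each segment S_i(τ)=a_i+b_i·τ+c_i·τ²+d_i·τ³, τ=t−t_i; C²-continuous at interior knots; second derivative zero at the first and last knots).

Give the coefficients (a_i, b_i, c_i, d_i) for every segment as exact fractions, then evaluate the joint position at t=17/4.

  seg 0: a=-5 b=481/93 c=0 d=-88/279
  seg 1: a=2 b=-311/93 c=-88/31 d=296/93
  seg 2: a=-1 b=49/93 c=208/31 d=-208/93
S(17/4) = -15/31

Δ: Δ0=7/3, Δ1=-3, Δ2=5
row 1: diag=8, rhs=-32; c'=1/8, d'=-4
row 2: denom=4−1·1/8=31/8; d'=(48−1·-4)/(31/8)=416/31
back: M2=416/31
back: M1=-4−1/8·416/31=-176/31
M: M0=0, M1=-176/31, M2=416/31, M3=0
seg 0: a=-5, c=M0/2=0, d=(M1−M0)/(6·3)=-88/279, b=Δ0−h0·(2M0+M1)/6=481/93
seg 1: a=2, c=M1/2=-88/31, d=(M2−M1)/(6·1)=296/93, b=Δ1−h1·(2M1+M2)/6=-311/93
seg 2: a=-1, c=M2/2=208/31, d=(M3−M2)/(6·1)=-208/93, b=Δ2−h2·(2M2+M3)/6=49/93
t_q=17/4 → seg 2, τ=1/4; S=-1+49/93·τ+208/31·τ²+-208/93·τ³=-15/31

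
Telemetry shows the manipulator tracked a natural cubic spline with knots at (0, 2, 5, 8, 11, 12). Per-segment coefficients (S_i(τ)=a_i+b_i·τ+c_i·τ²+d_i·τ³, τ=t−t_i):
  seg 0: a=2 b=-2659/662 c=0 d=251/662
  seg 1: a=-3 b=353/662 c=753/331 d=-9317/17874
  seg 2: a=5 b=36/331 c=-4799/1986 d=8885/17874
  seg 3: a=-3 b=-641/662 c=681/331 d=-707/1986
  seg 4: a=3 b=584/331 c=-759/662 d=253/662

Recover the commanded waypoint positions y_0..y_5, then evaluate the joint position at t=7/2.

y_0=2 y_1=-3 y_2=5 y_3=-3 y_4=3 y_5=4
S(7/2) = 6139/5296

y_0 = S_0(0) = a_0 = 2
y_1 = S_1(0) = a_1 = -3
y_2 = S_2(0) = a_2 = 5
y_3 = S_3(0) = a_3 = -3
y_4 = S_4(0) = a_4 = 3
y_5 = S_4(1) = 4
t_q=7/2 is in segment 1 (τ=3/2); S_1(τ)=6139/5296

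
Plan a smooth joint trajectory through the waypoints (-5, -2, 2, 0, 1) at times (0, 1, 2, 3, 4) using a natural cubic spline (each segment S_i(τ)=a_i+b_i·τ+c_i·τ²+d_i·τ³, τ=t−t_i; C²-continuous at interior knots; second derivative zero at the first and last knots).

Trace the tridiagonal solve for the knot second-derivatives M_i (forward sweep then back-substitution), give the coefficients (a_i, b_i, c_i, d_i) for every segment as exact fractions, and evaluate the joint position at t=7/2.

  seg 0: a=-5 b=9/4 c=0 d=3/4
  seg 1: a=-2 b=9/2 c=9/4 d=-11/4
  seg 2: a=2 b=3/4 c=-6 d=13/4
  seg 3: a=0 b=-3/2 c=15/4 d=-5/4
S(7/2) = 1/32

Δ: Δ0=3, Δ1=4, Δ2=-2, Δ3=1
row 1: diag=4, rhs=6; c'=1/4, d'=3/2
row 2: denom=4−1·1/4=15/4; d'=(-36−1·3/2)/(15/4)=-10
row 3: denom=4−1·4/15=56/15; d'=(18−1·-10)/(56/15)=15/2
back: M3=15/2
back: M2=-10−4/15·15/2=-12
back: M1=3/2−1/4·-12=9/2
M: M0=0, M1=9/2, M2=-12, M3=15/2, M4=0
seg 0: a=-5, c=M0/2=0, d=(M1−M0)/(6·1)=3/4, b=Δ0−h0·(2M0+M1)/6=9/4
seg 1: a=-2, c=M1/2=9/4, d=(M2−M1)/(6·1)=-11/4, b=Δ1−h1·(2M1+M2)/6=9/2
seg 2: a=2, c=M2/2=-6, d=(M3−M2)/(6·1)=13/4, b=Δ2−h2·(2M2+M3)/6=3/4
seg 3: a=0, c=M3/2=15/4, d=(M4−M3)/(6·1)=-5/4, b=Δ3−h3·(2M3+M4)/6=-3/2
t_q=7/2 → seg 3, τ=1/2; S=0+-3/2·τ+15/4·τ²+-5/4·τ³=1/32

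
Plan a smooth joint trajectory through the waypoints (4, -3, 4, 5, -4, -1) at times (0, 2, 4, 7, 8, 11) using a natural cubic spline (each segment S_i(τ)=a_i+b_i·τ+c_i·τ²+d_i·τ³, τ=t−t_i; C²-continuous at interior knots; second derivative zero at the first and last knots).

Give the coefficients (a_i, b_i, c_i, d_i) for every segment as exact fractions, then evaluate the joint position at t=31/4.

  seg 0: a=4 b=-5584/1053 c=0 d=3797/8424
  seg 1: a=-3 b=223/2106 c=3797/1404 d=-4243/8424
  seg 2: a=4 b=5138/1053 c=-223/702 d=-7567/18954
  seg 3: a=5 b=-16439/2106 c=-4118/1053 d=1907/702
  seg 4: a=-4 b=-7874/1053 c=8927/2106 d=-8927/18954
S(31/4) = -85727/44928

Δ: Δ0=-7/2, Δ1=7/2, Δ2=1/3, Δ3=-9, Δ4=1
row 1: diag=8, rhs=42; c'=1/4, d'=21/4
row 2: denom=10−2·1/4=19/2; d'=(-19−2·21/4)/(19/2)=-59/19
row 3: denom=8−3·6/19=134/19; d'=(-56−3·-59/19)/(134/19)=-887/134
row 4: denom=8−1·19/134=1053/134; d'=(60−1·-887/134)/(1053/134)=8927/1053
back: M4=8927/1053
back: M3=-887/134−19/134·8927/1053=-8236/1053
back: M2=-59/19−6/19·-8236/1053=-223/351
back: M1=21/4−1/4·-223/351=3797/702
M: M0=0, M1=3797/702, M2=-223/351, M3=-8236/1053, M4=8927/1053, M5=0
seg 0: a=4, c=M0/2=0, d=(M1−M0)/(6·2)=3797/8424, b=Δ0−h0·(2M0+M1)/6=-5584/1053
seg 1: a=-3, c=M1/2=3797/1404, d=(M2−M1)/(6·2)=-4243/8424, b=Δ1−h1·(2M1+M2)/6=223/2106
seg 2: a=4, c=M2/2=-223/702, d=(M3−M2)/(6·3)=-7567/18954, b=Δ2−h2·(2M2+M3)/6=5138/1053
seg 3: a=5, c=M3/2=-4118/1053, d=(M4−M3)/(6·1)=1907/702, b=Δ3−h3·(2M3+M4)/6=-16439/2106
seg 4: a=-4, c=M4/2=8927/2106, d=(M5−M4)/(6·3)=-8927/18954, b=Δ4−h4·(2M4+M5)/6=-7874/1053
t_q=31/4 → seg 3, τ=3/4; S=5+-16439/2106·τ+-4118/1053·τ²+1907/702·τ³=-85727/44928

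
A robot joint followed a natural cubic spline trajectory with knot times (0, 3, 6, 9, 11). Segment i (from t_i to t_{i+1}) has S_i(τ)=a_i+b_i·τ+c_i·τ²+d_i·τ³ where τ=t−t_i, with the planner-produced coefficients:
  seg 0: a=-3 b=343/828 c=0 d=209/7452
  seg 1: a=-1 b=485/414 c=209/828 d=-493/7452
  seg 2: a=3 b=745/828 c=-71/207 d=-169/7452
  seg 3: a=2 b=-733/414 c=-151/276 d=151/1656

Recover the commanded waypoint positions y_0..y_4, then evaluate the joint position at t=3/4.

y_0=-3 y_1=-1 y_2=3 y_3=2 y_4=-3
S(3/4) = -15765/5888

y_0 = S_0(0) = a_0 = -3
y_1 = S_1(0) = a_1 = -1
y_2 = S_2(0) = a_2 = 3
y_3 = S_3(0) = a_3 = 2
y_4 = S_3(2) = -3
t_q=3/4 is in segment 0 (τ=3/4); S_0(τ)=-15765/5888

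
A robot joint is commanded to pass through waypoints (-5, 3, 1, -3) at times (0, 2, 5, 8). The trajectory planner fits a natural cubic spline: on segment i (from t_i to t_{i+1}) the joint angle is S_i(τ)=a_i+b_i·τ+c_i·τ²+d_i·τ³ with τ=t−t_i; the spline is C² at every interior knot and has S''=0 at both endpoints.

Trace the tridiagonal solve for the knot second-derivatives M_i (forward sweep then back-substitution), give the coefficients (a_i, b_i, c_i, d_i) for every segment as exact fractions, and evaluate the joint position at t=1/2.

  seg 0: a=-5 b=184/37 c=0 d=-9/37
  seg 1: a=3 b=76/37 c=-54/37 d=184/999
  seg 2: a=1 b=-64/37 c=22/111 d=-22/999
S(1/2) = -753/296

Δ: Δ0=4, Δ1=-2/3, Δ2=-4/3
row 1: diag=10, rhs=-28; c'=3/10, d'=-14/5
row 2: denom=12−3·3/10=111/10; d'=(-4−3·-14/5)/(111/10)=44/111
back: M2=44/111
back: M1=-14/5−3/10·44/111=-108/37
M: M0=0, M1=-108/37, M2=44/111, M3=0
seg 0: a=-5, c=M0/2=0, d=(M1−M0)/(6·2)=-9/37, b=Δ0−h0·(2M0+M1)/6=184/37
seg 1: a=3, c=M1/2=-54/37, d=(M2−M1)/(6·3)=184/999, b=Δ1−h1·(2M1+M2)/6=76/37
seg 2: a=1, c=M2/2=22/111, d=(M3−M2)/(6·3)=-22/999, b=Δ2−h2·(2M2+M3)/6=-64/37
t_q=1/2 → seg 0, τ=1/2; S=-5+184/37·τ+0·τ²+-9/37·τ³=-753/296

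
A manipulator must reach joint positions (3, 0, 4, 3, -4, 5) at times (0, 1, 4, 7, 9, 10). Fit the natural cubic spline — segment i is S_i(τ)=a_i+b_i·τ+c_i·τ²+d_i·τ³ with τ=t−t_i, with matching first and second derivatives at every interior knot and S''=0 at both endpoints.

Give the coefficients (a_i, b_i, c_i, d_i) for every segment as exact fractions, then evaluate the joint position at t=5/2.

  seg 0: a=3 b=-2647/740 c=0 d=427/740
  seg 1: a=0 b=-683/370 c=1281/740 d=-4471/19980
  seg 2: a=4 b=1849/740 c=-157/555 d=-119/540
  seg 3: a=3 b=-381/74 c=-1677/740 d=2287/1480
  seg 4: a=-4 b=801/185 c=1296/185 d=-432/185
S(5/2) = 439/1184

Δ: Δ0=-3, Δ1=4/3, Δ2=-1/3, Δ3=-7/2, Δ4=9
row 1: diag=8, rhs=26; c'=3/8, d'=13/4
row 2: denom=12−3·3/8=87/8; d'=(-10−3·13/4)/(87/8)=-158/87
row 3: denom=10−3·8/29=266/29; d'=(-19−3·-158/87)/(266/29)=-393/266
row 4: denom=6−2·29/133=740/133; d'=(75−2·-393/266)/(740/133)=2592/185
back: M4=2592/185
back: M3=-393/266−29/133·2592/185=-1677/370
back: M2=-158/87−8/29·-1677/370=-314/555
back: M1=13/4−3/8·-314/555=1281/370
M: M0=0, M1=1281/370, M2=-314/555, M3=-1677/370, M4=2592/185, M5=0
seg 0: a=3, c=M0/2=0, d=(M1−M0)/(6·1)=427/740, b=Δ0−h0·(2M0+M1)/6=-2647/740
seg 1: a=0, c=M1/2=1281/740, d=(M2−M1)/(6·3)=-4471/19980, b=Δ1−h1·(2M1+M2)/6=-683/370
seg 2: a=4, c=M2/2=-157/555, d=(M3−M2)/(6·3)=-119/540, b=Δ2−h2·(2M2+M3)/6=1849/740
seg 3: a=3, c=M3/2=-1677/740, d=(M4−M3)/(6·2)=2287/1480, b=Δ3−h3·(2M3+M4)/6=-381/74
seg 4: a=-4, c=M4/2=1296/185, d=(M5−M4)/(6·1)=-432/185, b=Δ4−h4·(2M4+M5)/6=801/185
t_q=5/2 → seg 1, τ=3/2; S=0+-683/370·τ+1281/740·τ²+-4471/19980·τ³=439/1184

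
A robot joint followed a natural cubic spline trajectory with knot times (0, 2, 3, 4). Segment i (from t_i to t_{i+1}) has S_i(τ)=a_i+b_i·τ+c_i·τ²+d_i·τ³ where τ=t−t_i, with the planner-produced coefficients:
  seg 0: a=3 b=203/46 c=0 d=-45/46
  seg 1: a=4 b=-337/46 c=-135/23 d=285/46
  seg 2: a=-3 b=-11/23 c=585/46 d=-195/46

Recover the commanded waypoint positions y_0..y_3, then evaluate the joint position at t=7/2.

y_0 = S_0(0) = a_0 = 3
y_1 = S_1(0) = a_1 = 4
y_2 = S_2(0) = a_2 = -3
y_3 = S_2(1) = 5
t_q=7/2 is in segment 2 (τ=1/2); S_2(τ)=-217/368

y_0=3 y_1=4 y_2=-3 y_3=5
S(7/2) = -217/368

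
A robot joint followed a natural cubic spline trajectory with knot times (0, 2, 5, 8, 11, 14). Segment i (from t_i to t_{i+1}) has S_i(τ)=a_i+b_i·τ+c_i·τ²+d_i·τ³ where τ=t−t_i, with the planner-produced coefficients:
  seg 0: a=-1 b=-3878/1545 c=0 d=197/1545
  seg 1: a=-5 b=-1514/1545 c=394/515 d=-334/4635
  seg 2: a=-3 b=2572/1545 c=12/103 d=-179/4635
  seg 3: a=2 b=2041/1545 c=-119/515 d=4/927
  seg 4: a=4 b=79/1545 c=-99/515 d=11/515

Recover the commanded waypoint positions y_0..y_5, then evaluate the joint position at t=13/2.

y_0 = S_0(0) = a_0 = -1
y_1 = S_1(0) = a_1 = -5
y_2 = S_2(0) = a_2 = -3
y_3 = S_3(0) = a_3 = 2
y_4 = S_4(0) = a_4 = 4
y_5 = S_4(3) = 3
t_q=13/2 is in segment 2 (τ=3/2); S_2(τ)=-1529/4120

y_0=-1 y_1=-5 y_2=-3 y_3=2 y_4=4 y_5=3
S(13/2) = -1529/4120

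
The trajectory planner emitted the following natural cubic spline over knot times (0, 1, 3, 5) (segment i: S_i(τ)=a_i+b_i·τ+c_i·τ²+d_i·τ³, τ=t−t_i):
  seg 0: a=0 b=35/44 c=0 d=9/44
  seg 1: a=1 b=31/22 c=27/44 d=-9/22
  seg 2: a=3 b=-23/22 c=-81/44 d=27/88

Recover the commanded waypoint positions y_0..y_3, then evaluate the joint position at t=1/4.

y_0=0 y_1=1 y_2=3 y_3=-4
S(1/4) = 569/2816

y_0 = S_0(0) = a_0 = 0
y_1 = S_1(0) = a_1 = 1
y_2 = S_2(0) = a_2 = 3
y_3 = S_2(2) = -4
t_q=1/4 is in segment 0 (τ=1/4); S_0(τ)=569/2816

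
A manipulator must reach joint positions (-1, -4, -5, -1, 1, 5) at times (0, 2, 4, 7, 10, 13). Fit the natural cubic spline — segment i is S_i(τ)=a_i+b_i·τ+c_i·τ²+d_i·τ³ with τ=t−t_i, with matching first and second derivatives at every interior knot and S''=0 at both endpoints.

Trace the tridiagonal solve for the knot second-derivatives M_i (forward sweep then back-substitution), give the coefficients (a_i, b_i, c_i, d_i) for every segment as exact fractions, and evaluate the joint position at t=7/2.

  seg 0: a=-1 b=-1289/783 c=0 d=229/6264
  seg 1: a=-4 b=-1891/1566 c=229/1044 d=421/6264
  seg 2: a=-5 b=373/783 c=325/522 d=-1583/14094
  seg 3: a=-1 b=1847/1566 c=-304/783 d=1021/14094
  seg 4: a=1 b=631/783 c=413/1566 d=-413/14094
S(7/2) = -85039/16704

Δ: Δ0=-3/2, Δ1=-1/2, Δ2=4/3, Δ3=2/3, Δ4=4/3
row 1: diag=8, rhs=6; c'=1/4, d'=3/4
row 2: denom=10−2·1/4=19/2; d'=(11−2·3/4)/(19/2)=1
row 3: denom=12−3·6/19=210/19; d'=(-4−3·1)/(210/19)=-19/30
row 4: denom=12−3·19/70=783/70; d'=(4−3·-19/30)/(783/70)=413/783
back: M4=413/783
back: M3=-19/30−19/70·413/783=-608/783
back: M2=1−6/19·-608/783=325/261
back: M1=3/4−1/4·325/261=229/522
M: M0=0, M1=229/522, M2=325/261, M3=-608/783, M4=413/783, M5=0
seg 0: a=-1, c=M0/2=0, d=(M1−M0)/(6·2)=229/6264, b=Δ0−h0·(2M0+M1)/6=-1289/783
seg 1: a=-4, c=M1/2=229/1044, d=(M2−M1)/(6·2)=421/6264, b=Δ1−h1·(2M1+M2)/6=-1891/1566
seg 2: a=-5, c=M2/2=325/522, d=(M3−M2)/(6·3)=-1583/14094, b=Δ2−h2·(2M2+M3)/6=373/783
seg 3: a=-1, c=M3/2=-304/783, d=(M4−M3)/(6·3)=1021/14094, b=Δ3−h3·(2M3+M4)/6=1847/1566
seg 4: a=1, c=M4/2=413/1566, d=(M5−M4)/(6·3)=-413/14094, b=Δ4−h4·(2M4+M5)/6=631/783
t_q=7/2 → seg 1, τ=3/2; S=-4+-1891/1566·τ+229/1044·τ²+421/6264·τ³=-85039/16704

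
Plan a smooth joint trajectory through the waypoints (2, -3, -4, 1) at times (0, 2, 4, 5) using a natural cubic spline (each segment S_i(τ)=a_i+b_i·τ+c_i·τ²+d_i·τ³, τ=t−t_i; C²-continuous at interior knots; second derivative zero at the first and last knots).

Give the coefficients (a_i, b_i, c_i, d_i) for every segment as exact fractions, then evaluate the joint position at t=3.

Δ: Δ0=-5/2, Δ1=-1/2, Δ2=5
row 1: diag=8, rhs=12; c'=1/4, d'=3/2
row 2: denom=6−2·1/4=11/2; d'=(33−2·3/2)/(11/2)=60/11
back: M2=60/11
back: M1=3/2−1/4·60/11=3/22
M: M0=0, M1=3/22, M2=60/11, M3=0
seg 0: a=2, c=M0/2=0, d=(M1−M0)/(6·2)=1/88, b=Δ0−h0·(2M0+M1)/6=-28/11
seg 1: a=-3, c=M1/2=3/44, d=(M2−M1)/(6·2)=39/88, b=Δ1−h1·(2M1+M2)/6=-53/22
seg 2: a=-4, c=M2/2=30/11, d=(M3−M2)/(6·1)=-10/11, b=Δ2−h2·(2M2+M3)/6=35/11
t_q=3 → seg 1, τ=1; S=-3+-53/22·τ+3/44·τ²+39/88·τ³=-431/88

  seg 0: a=2 b=-28/11 c=0 d=1/88
  seg 1: a=-3 b=-53/22 c=3/44 d=39/88
  seg 2: a=-4 b=35/11 c=30/11 d=-10/11
S(3) = -431/88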